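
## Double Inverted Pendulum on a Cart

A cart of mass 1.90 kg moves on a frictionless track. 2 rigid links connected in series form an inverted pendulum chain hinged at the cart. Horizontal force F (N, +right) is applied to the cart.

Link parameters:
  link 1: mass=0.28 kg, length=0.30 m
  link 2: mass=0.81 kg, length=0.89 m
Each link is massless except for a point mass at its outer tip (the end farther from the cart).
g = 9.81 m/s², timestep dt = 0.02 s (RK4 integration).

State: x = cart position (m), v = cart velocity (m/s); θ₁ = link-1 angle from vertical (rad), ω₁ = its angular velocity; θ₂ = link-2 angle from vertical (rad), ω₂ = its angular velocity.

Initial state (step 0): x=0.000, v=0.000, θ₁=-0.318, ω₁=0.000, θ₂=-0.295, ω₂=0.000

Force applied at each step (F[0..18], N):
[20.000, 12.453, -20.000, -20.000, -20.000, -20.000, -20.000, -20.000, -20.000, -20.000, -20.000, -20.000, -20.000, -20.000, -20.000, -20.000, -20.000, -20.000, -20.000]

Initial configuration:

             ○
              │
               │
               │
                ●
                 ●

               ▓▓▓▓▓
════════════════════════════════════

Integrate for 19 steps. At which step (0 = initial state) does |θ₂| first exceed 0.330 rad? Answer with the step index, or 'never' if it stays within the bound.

Answer: never

Derivation:
apply F[0]=+20.000 → step 1: x=0.002, v=0.231, θ₁=-0.328, ω₁=-0.964, θ₂=-0.295, ω₂=0.013
apply F[1]=+12.453 → step 2: x=0.008, v=0.385, θ₁=-0.354, ω₁=-1.720, θ₂=-0.294, ω₂=0.037
apply F[2]=-20.000 → step 3: x=0.015, v=0.221, θ₁=-0.388, ω₁=-1.611, θ₂=-0.293, ω₂=0.112
apply F[3]=-20.000 → step 4: x=0.017, v=0.060, θ₁=-0.420, ω₁=-1.610, θ₂=-0.290, ω₂=0.219
apply F[4]=-20.000 → step 5: x=0.017, v=-0.099, θ₁=-0.453, ω₁=-1.707, θ₂=-0.284, ω₂=0.358
apply F[5]=-20.000 → step 6: x=0.013, v=-0.257, θ₁=-0.488, ω₁=-1.897, θ₂=-0.275, ω₂=0.526
apply F[6]=-20.000 → step 7: x=0.007, v=-0.415, θ₁=-0.529, ω₁=-2.167, θ₂=-0.263, ω₂=0.720
apply F[7]=-20.000 → step 8: x=-0.003, v=-0.575, θ₁=-0.576, ω₁=-2.499, θ₂=-0.246, ω₂=0.935
apply F[8]=-20.000 → step 9: x=-0.016, v=-0.739, θ₁=-0.629, ω₁=-2.866, θ₂=-0.225, ω₂=1.160
apply F[9]=-20.000 → step 10: x=-0.033, v=-0.907, θ₁=-0.690, ω₁=-3.236, θ₂=-0.200, ω₂=1.384
apply F[10]=-20.000 → step 11: x=-0.053, v=-1.082, θ₁=-0.759, ω₁=-3.586, θ₂=-0.170, ω₂=1.597
apply F[11]=-20.000 → step 12: x=-0.076, v=-1.262, θ₁=-0.833, ω₁=-3.900, θ₂=-0.136, ω₂=1.791
apply F[12]=-20.000 → step 13: x=-0.103, v=-1.447, θ₁=-0.914, ω₁=-4.175, θ₂=-0.099, ω₂=1.963
apply F[13]=-20.000 → step 14: x=-0.134, v=-1.636, θ₁=-1.000, ω₁=-4.417, θ₂=-0.058, ω₂=2.115
apply F[14]=-20.000 → step 15: x=-0.169, v=-1.829, θ₁=-1.091, ω₁=-4.637, θ₂=-0.014, ω₂=2.246
apply F[15]=-20.000 → step 16: x=-0.207, v=-2.025, θ₁=-1.186, ω₁=-4.846, θ₂=0.032, ω₂=2.358
apply F[16]=-20.000 → step 17: x=-0.250, v=-2.223, θ₁=-1.285, ω₁=-5.059, θ₂=0.080, ω₂=2.454
apply F[17]=-20.000 → step 18: x=-0.296, v=-2.424, θ₁=-1.388, ω₁=-5.290, θ₂=0.130, ω₂=2.532
apply F[18]=-20.000 → step 19: x=-0.347, v=-2.627, θ₁=-1.497, ω₁=-5.560, θ₂=0.181, ω₂=2.591
max |θ₂| = 0.295 ≤ 0.330 over all 20 states.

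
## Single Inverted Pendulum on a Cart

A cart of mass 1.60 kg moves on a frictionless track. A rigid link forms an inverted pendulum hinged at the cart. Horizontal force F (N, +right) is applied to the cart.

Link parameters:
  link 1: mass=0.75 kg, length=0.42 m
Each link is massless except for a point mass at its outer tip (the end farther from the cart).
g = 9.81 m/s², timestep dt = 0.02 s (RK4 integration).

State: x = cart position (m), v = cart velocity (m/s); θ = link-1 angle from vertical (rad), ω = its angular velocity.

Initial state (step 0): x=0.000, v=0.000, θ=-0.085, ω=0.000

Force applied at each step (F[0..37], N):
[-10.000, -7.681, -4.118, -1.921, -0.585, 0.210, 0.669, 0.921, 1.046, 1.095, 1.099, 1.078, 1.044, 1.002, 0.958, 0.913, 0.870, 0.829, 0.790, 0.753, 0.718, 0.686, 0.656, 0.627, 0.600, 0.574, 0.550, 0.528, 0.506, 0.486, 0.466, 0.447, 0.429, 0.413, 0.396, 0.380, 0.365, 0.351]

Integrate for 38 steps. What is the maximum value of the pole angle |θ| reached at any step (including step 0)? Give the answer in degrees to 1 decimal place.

apply F[0]=-10.000 → step 1: x=-0.001, v=-0.117, θ=-0.083, ω=0.238
apply F[1]=-7.681 → step 2: x=-0.004, v=-0.205, θ=-0.076, ω=0.411
apply F[2]=-4.118 → step 3: x=-0.009, v=-0.250, θ=-0.067, ω=0.484
apply F[3]=-1.921 → step 4: x=-0.014, v=-0.269, θ=-0.057, ω=0.498
apply F[4]=-0.585 → step 5: x=-0.020, v=-0.271, θ=-0.048, ω=0.480
apply F[5]=+0.210 → step 6: x=-0.025, v=-0.265, θ=-0.038, ω=0.444
apply F[6]=+0.669 → step 7: x=-0.030, v=-0.253, θ=-0.030, ω=0.401
apply F[7]=+0.921 → step 8: x=-0.035, v=-0.239, θ=-0.022, ω=0.356
apply F[8]=+1.046 → step 9: x=-0.040, v=-0.224, θ=-0.016, ω=0.312
apply F[9]=+1.095 → step 10: x=-0.044, v=-0.210, θ=-0.010, ω=0.270
apply F[10]=+1.099 → step 11: x=-0.048, v=-0.195, θ=-0.005, ω=0.233
apply F[11]=+1.078 → step 12: x=-0.052, v=-0.181, θ=-0.001, ω=0.199
apply F[12]=+1.044 → step 13: x=-0.055, v=-0.169, θ=0.003, ω=0.169
apply F[13]=+1.002 → step 14: x=-0.059, v=-0.156, θ=0.006, ω=0.142
apply F[14]=+0.958 → step 15: x=-0.062, v=-0.145, θ=0.009, ω=0.119
apply F[15]=+0.913 → step 16: x=-0.064, v=-0.135, θ=0.011, ω=0.098
apply F[16]=+0.870 → step 17: x=-0.067, v=-0.125, θ=0.013, ω=0.081
apply F[17]=+0.829 → step 18: x=-0.069, v=-0.116, θ=0.014, ω=0.065
apply F[18]=+0.790 → step 19: x=-0.072, v=-0.107, θ=0.015, ω=0.052
apply F[19]=+0.753 → step 20: x=-0.074, v=-0.099, θ=0.016, ω=0.040
apply F[20]=+0.718 → step 21: x=-0.076, v=-0.092, θ=0.017, ω=0.030
apply F[21]=+0.686 → step 22: x=-0.077, v=-0.085, θ=0.018, ω=0.022
apply F[22]=+0.656 → step 23: x=-0.079, v=-0.078, θ=0.018, ω=0.015
apply F[23]=+0.627 → step 24: x=-0.080, v=-0.072, θ=0.018, ω=0.008
apply F[24]=+0.600 → step 25: x=-0.082, v=-0.066, θ=0.018, ω=0.003
apply F[25]=+0.574 → step 26: x=-0.083, v=-0.061, θ=0.018, ω=-0.002
apply F[26]=+0.550 → step 27: x=-0.084, v=-0.056, θ=0.018, ω=-0.005
apply F[27]=+0.528 → step 28: x=-0.085, v=-0.051, θ=0.018, ω=-0.009
apply F[28]=+0.506 → step 29: x=-0.086, v=-0.046, θ=0.018, ω=-0.011
apply F[29]=+0.486 → step 30: x=-0.087, v=-0.042, θ=0.018, ω=-0.014
apply F[30]=+0.466 → step 31: x=-0.088, v=-0.037, θ=0.017, ω=-0.016
apply F[31]=+0.447 → step 32: x=-0.089, v=-0.033, θ=0.017, ω=-0.017
apply F[32]=+0.429 → step 33: x=-0.089, v=-0.029, θ=0.017, ω=-0.018
apply F[33]=+0.413 → step 34: x=-0.090, v=-0.026, θ=0.016, ω=-0.019
apply F[34]=+0.396 → step 35: x=-0.090, v=-0.022, θ=0.016, ω=-0.020
apply F[35]=+0.380 → step 36: x=-0.091, v=-0.019, θ=0.015, ω=-0.021
apply F[36]=+0.365 → step 37: x=-0.091, v=-0.016, θ=0.015, ω=-0.021
apply F[37]=+0.351 → step 38: x=-0.091, v=-0.013, θ=0.015, ω=-0.022
Max |angle| over trajectory = 0.085 rad = 4.9°.

Answer: 4.9°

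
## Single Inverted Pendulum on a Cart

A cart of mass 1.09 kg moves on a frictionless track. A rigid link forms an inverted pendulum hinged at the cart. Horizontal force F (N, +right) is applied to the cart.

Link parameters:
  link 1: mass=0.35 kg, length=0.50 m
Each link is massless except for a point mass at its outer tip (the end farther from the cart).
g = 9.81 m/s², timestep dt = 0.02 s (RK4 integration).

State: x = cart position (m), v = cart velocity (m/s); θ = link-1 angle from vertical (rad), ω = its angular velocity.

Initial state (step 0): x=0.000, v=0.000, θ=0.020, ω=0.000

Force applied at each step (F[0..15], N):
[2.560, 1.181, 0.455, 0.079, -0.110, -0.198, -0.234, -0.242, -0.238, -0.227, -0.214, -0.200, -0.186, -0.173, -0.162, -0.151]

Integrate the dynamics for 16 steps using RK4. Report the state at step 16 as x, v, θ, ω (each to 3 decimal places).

apply F[0]=+2.560 → step 1: x=0.000, v=0.046, θ=0.019, ω=-0.084
apply F[1]=+1.181 → step 2: x=0.002, v=0.066, θ=0.017, ω=-0.118
apply F[2]=+0.455 → step 3: x=0.003, v=0.074, θ=0.015, ω=-0.126
apply F[3]=+0.079 → step 4: x=0.004, v=0.074, θ=0.012, ω=-0.122
apply F[4]=-0.110 → step 5: x=0.006, v=0.071, θ=0.010, ω=-0.112
apply F[5]=-0.198 → step 6: x=0.007, v=0.067, θ=0.008, ω=-0.100
apply F[6]=-0.234 → step 7: x=0.009, v=0.063, θ=0.006, ω=-0.088
apply F[7]=-0.242 → step 8: x=0.010, v=0.058, θ=0.004, ω=-0.077
apply F[8]=-0.238 → step 9: x=0.011, v=0.053, θ=0.003, ω=-0.066
apply F[9]=-0.227 → step 10: x=0.012, v=0.049, θ=0.002, ω=-0.057
apply F[10]=-0.214 → step 11: x=0.013, v=0.045, θ=0.001, ω=-0.048
apply F[11]=-0.200 → step 12: x=0.014, v=0.041, θ=-0.000, ω=-0.041
apply F[12]=-0.186 → step 13: x=0.015, v=0.038, θ=-0.001, ω=-0.034
apply F[13]=-0.173 → step 14: x=0.015, v=0.035, θ=-0.002, ω=-0.029
apply F[14]=-0.162 → step 15: x=0.016, v=0.032, θ=-0.002, ω=-0.024
apply F[15]=-0.151 → step 16: x=0.017, v=0.029, θ=-0.003, ω=-0.020

Answer: x=0.017, v=0.029, θ=-0.003, ω=-0.020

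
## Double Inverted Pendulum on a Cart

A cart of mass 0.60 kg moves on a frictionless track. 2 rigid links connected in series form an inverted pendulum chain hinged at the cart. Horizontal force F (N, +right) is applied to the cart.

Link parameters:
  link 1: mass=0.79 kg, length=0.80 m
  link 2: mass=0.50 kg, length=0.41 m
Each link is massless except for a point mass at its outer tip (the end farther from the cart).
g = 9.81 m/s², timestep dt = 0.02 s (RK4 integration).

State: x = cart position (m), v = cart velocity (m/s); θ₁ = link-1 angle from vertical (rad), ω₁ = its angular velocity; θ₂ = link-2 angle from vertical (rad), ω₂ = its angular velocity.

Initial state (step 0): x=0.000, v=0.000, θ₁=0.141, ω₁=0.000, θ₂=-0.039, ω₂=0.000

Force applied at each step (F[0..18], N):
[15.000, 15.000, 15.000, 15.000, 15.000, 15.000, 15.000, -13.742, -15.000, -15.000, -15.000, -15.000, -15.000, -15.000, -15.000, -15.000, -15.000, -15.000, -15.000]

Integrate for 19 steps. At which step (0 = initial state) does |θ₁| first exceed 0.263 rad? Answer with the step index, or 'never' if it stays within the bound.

apply F[0]=+15.000 → step 1: x=0.004, v=0.426, θ₁=0.136, ω₁=-0.459, θ₂=-0.041, ω₂=-0.176
apply F[1]=+15.000 → step 2: x=0.017, v=0.860, θ₁=0.123, ω₁=-0.932, θ₂=-0.046, ω₂=-0.339
apply F[2]=+15.000 → step 3: x=0.039, v=1.307, θ₁=0.099, ω₁=-1.434, θ₂=-0.054, ω₂=-0.479
apply F[3]=+15.000 → step 4: x=0.070, v=1.774, θ₁=0.065, ω₁=-1.975, θ₂=-0.065, ω₂=-0.583
apply F[4]=+15.000 → step 5: x=0.110, v=2.261, θ₁=0.020, ω₁=-2.561, θ₂=-0.077, ω₂=-0.644
apply F[5]=+15.000 → step 6: x=0.160, v=2.761, θ₁=-0.038, ω₁=-3.184, θ₂=-0.090, ω₂=-0.663
apply F[6]=+15.000 → step 7: x=0.220, v=3.254, θ₁=-0.108, ω₁=-3.817, θ₂=-0.104, ω₂=-0.661
apply F[7]=-13.742 → step 8: x=0.281, v=2.814, θ₁=-0.179, ω₁=-3.309, θ₂=-0.117, ω₂=-0.652
apply F[8]=-15.000 → step 9: x=0.333, v=2.373, θ₁=-0.240, ω₁=-2.831, θ₂=-0.129, ω₂=-0.605
apply F[9]=-15.000 → step 10: x=0.376, v=1.976, θ₁=-0.293, ω₁=-2.435, θ₂=-0.141, ω₂=-0.510
apply F[10]=-15.000 → step 11: x=0.412, v=1.617, θ₁=-0.338, ω₁=-2.112, θ₂=-0.149, ω₂=-0.367
apply F[11]=-15.000 → step 12: x=0.441, v=1.290, θ₁=-0.378, ω₁=-1.852, θ₂=-0.155, ω₂=-0.181
apply F[12]=-15.000 → step 13: x=0.464, v=0.989, θ₁=-0.412, ω₁=-1.642, θ₂=-0.156, ω₂=0.046
apply F[13]=-15.000 → step 14: x=0.481, v=0.708, θ₁=-0.444, ω₁=-1.475, θ₂=-0.153, ω₂=0.309
apply F[14]=-15.000 → step 15: x=0.492, v=0.442, θ₁=-0.472, ω₁=-1.342, θ₂=-0.144, ω₂=0.608
apply F[15]=-15.000 → step 16: x=0.498, v=0.188, θ₁=-0.497, ω₁=-1.236, θ₂=-0.128, ω₂=0.941
apply F[16]=-15.000 → step 17: x=0.500, v=-0.058, θ₁=-0.521, ω₁=-1.153, θ₂=-0.106, ω₂=1.310
apply F[17]=-15.000 → step 18: x=0.496, v=-0.299, θ₁=-0.544, ω₁=-1.087, θ₂=-0.076, ω₂=1.713
apply F[18]=-15.000 → step 19: x=0.488, v=-0.538, θ₁=-0.565, ω₁=-1.032, θ₂=-0.037, ω₂=2.151
|θ₁| = 0.293 > 0.263 first at step 10.

Answer: 10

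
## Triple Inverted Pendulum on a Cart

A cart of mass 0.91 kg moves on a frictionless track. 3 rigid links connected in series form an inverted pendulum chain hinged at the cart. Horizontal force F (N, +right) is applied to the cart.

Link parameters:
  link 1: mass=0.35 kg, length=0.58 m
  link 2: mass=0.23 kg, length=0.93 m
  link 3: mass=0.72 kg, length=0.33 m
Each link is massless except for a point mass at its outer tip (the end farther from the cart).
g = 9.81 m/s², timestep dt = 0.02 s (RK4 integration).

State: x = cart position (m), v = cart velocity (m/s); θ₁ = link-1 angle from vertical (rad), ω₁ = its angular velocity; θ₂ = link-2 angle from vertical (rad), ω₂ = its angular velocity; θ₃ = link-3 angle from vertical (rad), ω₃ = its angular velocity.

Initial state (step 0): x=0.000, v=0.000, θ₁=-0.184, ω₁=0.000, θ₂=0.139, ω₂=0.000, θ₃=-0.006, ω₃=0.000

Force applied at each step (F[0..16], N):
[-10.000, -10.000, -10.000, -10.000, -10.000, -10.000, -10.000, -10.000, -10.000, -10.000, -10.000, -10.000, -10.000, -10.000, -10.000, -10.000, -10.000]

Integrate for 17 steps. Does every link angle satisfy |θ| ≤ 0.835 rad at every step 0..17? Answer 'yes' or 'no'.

apply F[0]=-10.000 → step 1: x=-0.002, v=-0.175, θ₁=-0.184, ω₁=-0.001, θ₂=0.142, ω₂=0.294, θ₃=-0.009, ω₃=-0.290
apply F[1]=-10.000 → step 2: x=-0.007, v=-0.352, θ₁=-0.184, ω₁=0.005, θ₂=0.151, ω₂=0.589, θ₃=-0.018, ω₃=-0.592
apply F[2]=-10.000 → step 3: x=-0.016, v=-0.530, θ₁=-0.184, ω₁=0.023, θ₂=0.165, ω₂=0.885, θ₃=-0.033, ω₃=-0.913
apply F[3]=-10.000 → step 4: x=-0.028, v=-0.712, θ₁=-0.183, ω₁=0.063, θ₂=0.186, ω₂=1.178, θ₃=-0.054, ω₃=-1.253
apply F[4]=-10.000 → step 5: x=-0.044, v=-0.897, θ₁=-0.181, ω₁=0.133, θ₂=0.213, ω₂=1.462, θ₃=-0.083, ω₃=-1.600
apply F[5]=-10.000 → step 6: x=-0.064, v=-1.087, θ₁=-0.177, ω₁=0.241, θ₂=0.244, ω₂=1.726, θ₃=-0.118, ω₃=-1.934
apply F[6]=-10.000 → step 7: x=-0.088, v=-1.282, θ₁=-0.171, ω₁=0.390, θ₂=0.281, ω₂=1.963, θ₃=-0.160, ω₃=-2.234
apply F[7]=-10.000 → step 8: x=-0.115, v=-1.480, θ₁=-0.161, ω₁=0.582, θ₂=0.323, ω₂=2.167, θ₃=-0.207, ω₃=-2.483
apply F[8]=-10.000 → step 9: x=-0.147, v=-1.683, θ₁=-0.148, ω₁=0.814, θ₂=0.368, ω₂=2.337, θ₃=-0.259, ω₃=-2.670
apply F[9]=-10.000 → step 10: x=-0.183, v=-1.890, θ₁=-0.129, ω₁=1.082, θ₂=0.416, ω₂=2.473, θ₃=-0.314, ω₃=-2.794
apply F[10]=-10.000 → step 11: x=-0.223, v=-2.100, θ₁=-0.104, ω₁=1.384, θ₂=0.467, ω₂=2.579, θ₃=-0.370, ω₃=-2.857
apply F[11]=-10.000 → step 12: x=-0.267, v=-2.313, θ₁=-0.073, ω₁=1.719, θ₂=0.519, ω₂=2.657, θ₃=-0.428, ω₃=-2.863
apply F[12]=-10.000 → step 13: x=-0.315, v=-2.530, θ₁=-0.035, ω₁=2.085, θ₂=0.573, ω₂=2.708, θ₃=-0.484, ω₃=-2.814
apply F[13]=-10.000 → step 14: x=-0.368, v=-2.749, θ₁=0.011, ω₁=2.484, θ₂=0.627, ω₂=2.731, θ₃=-0.540, ω₃=-2.708
apply F[14]=-10.000 → step 15: x=-0.425, v=-2.969, θ₁=0.064, ω₁=2.915, θ₂=0.682, ω₂=2.726, θ₃=-0.592, ω₃=-2.541
apply F[15]=-10.000 → step 16: x=-0.487, v=-3.190, θ₁=0.127, ω₁=3.378, θ₂=0.736, ω₂=2.690, θ₃=-0.641, ω₃=-2.303
apply F[16]=-10.000 → step 17: x=-0.553, v=-3.406, θ₁=0.200, ω₁=3.870, θ₂=0.789, ω₂=2.621, θ₃=-0.684, ω₃=-1.977
Max |angle| over trajectory = 0.789 rad; bound = 0.835 → within bound.

Answer: yes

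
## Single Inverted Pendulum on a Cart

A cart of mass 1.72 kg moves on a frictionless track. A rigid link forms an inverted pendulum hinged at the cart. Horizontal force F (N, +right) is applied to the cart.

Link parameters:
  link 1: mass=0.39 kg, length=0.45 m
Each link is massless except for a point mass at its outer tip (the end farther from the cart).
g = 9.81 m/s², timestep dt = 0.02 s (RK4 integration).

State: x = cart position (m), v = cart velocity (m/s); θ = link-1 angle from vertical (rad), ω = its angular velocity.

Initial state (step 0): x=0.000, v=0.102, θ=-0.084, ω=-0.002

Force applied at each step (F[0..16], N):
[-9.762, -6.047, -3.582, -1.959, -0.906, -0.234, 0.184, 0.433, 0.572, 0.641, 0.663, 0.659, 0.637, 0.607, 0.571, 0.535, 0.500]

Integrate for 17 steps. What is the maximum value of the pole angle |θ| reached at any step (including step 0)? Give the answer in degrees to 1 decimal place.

Answer: 4.8°

Derivation:
apply F[0]=-9.762 → step 1: x=0.001, v=-0.008, θ=-0.082, ω=0.205
apply F[1]=-6.047 → step 2: x=0.000, v=-0.074, θ=-0.077, ω=0.318
apply F[2]=-3.582 → step 3: x=-0.002, v=-0.113, θ=-0.070, ω=0.371
apply F[3]=-1.959 → step 4: x=-0.004, v=-0.133, θ=-0.062, ω=0.386
apply F[4]=-0.906 → step 5: x=-0.007, v=-0.141, θ=-0.055, ω=0.378
apply F[5]=-0.234 → step 6: x=-0.010, v=-0.141, θ=-0.047, ω=0.357
apply F[6]=+0.184 → step 7: x=-0.013, v=-0.137, θ=-0.040, ω=0.329
apply F[7]=+0.433 → step 8: x=-0.015, v=-0.130, θ=-0.034, ω=0.298
apply F[8]=+0.572 → step 9: x=-0.018, v=-0.122, θ=-0.029, ω=0.266
apply F[9]=+0.641 → step 10: x=-0.020, v=-0.114, θ=-0.024, ω=0.236
apply F[10]=+0.663 → step 11: x=-0.022, v=-0.105, θ=-0.019, ω=0.207
apply F[11]=+0.659 → step 12: x=-0.024, v=-0.097, θ=-0.015, ω=0.181
apply F[12]=+0.637 → step 13: x=-0.026, v=-0.088, θ=-0.012, ω=0.157
apply F[13]=+0.607 → step 14: x=-0.028, v=-0.081, θ=-0.009, ω=0.136
apply F[14]=+0.571 → step 15: x=-0.029, v=-0.074, θ=-0.006, ω=0.117
apply F[15]=+0.535 → step 16: x=-0.031, v=-0.068, θ=-0.004, ω=0.100
apply F[16]=+0.500 → step 17: x=-0.032, v=-0.062, θ=-0.002, ω=0.086
Max |angle| over trajectory = 0.084 rad = 4.8°.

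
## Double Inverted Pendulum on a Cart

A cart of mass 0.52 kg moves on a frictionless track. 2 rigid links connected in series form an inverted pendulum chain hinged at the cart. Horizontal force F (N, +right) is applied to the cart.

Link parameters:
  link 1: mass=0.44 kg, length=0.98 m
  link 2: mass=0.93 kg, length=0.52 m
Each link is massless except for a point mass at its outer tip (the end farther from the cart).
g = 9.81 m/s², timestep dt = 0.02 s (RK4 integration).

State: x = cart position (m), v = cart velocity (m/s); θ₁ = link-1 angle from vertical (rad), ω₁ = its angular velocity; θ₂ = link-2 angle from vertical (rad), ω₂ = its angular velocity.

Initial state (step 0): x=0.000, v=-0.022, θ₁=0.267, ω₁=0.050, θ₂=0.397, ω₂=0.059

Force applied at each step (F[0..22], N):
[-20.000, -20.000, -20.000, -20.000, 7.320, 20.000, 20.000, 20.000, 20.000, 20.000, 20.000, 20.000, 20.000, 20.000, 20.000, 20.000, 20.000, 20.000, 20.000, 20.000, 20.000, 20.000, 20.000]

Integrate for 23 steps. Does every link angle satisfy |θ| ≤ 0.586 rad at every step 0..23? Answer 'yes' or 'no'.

apply F[0]=-20.000 → step 1: x=-0.008, v=-0.779, θ₁=0.276, ω₁=0.853, θ₂=0.398, ω₂=0.046
apply F[1]=-20.000 → step 2: x=-0.031, v=-1.511, θ₁=0.301, ω₁=1.637, θ₂=0.399, ω₂=0.014
apply F[2]=-20.000 → step 3: x=-0.068, v=-2.192, θ₁=0.341, ω₁=2.377, θ₂=0.398, ω₂=-0.035
apply F[3]=-20.000 → step 4: x=-0.118, v=-2.793, θ₁=0.395, ω₁=3.032, θ₂=0.397, ω₂=-0.066
apply F[4]=+7.320 → step 5: x=-0.172, v=-2.601, θ₁=0.455, ω₁=2.942, θ₂=0.396, ω₂=-0.080
apply F[5]=+20.000 → step 6: x=-0.219, v=-2.124, θ₁=0.511, ω₁=2.650, θ₂=0.393, ω₂=-0.207
apply F[6]=+20.000 → step 7: x=-0.257, v=-1.692, θ₁=0.562, ω₁=2.451, θ₂=0.387, ω₂=-0.426
apply F[7]=+20.000 → step 8: x=-0.287, v=-1.289, θ₁=0.609, ω₁=2.325, θ₂=0.376, ω₂=-0.730
apply F[8]=+20.000 → step 9: x=-0.309, v=-0.900, θ₁=0.655, ω₁=2.255, θ₂=0.357, ω₂=-1.113
apply F[9]=+20.000 → step 10: x=-0.323, v=-0.514, θ₁=0.700, ω₁=2.224, θ₂=0.331, ω₂=-1.567
apply F[10]=+20.000 → step 11: x=-0.329, v=-0.121, θ₁=0.744, ω₁=2.216, θ₂=0.294, ω₂=-2.081
apply F[11]=+20.000 → step 12: x=-0.328, v=0.286, θ₁=0.789, ω₁=2.215, θ₂=0.247, ω₂=-2.644
apply F[12]=+20.000 → step 13: x=-0.318, v=0.712, θ₁=0.833, ω₁=2.204, θ₂=0.188, ω₂=-3.243
apply F[13]=+20.000 → step 14: x=-0.299, v=1.159, θ₁=0.877, ω₁=2.168, θ₂=0.117, ω₂=-3.868
apply F[14]=+20.000 → step 15: x=-0.271, v=1.626, θ₁=0.919, ω₁=2.093, θ₂=0.033, ω₂=-4.512
apply F[15]=+20.000 → step 16: x=-0.234, v=2.106, θ₁=0.960, ω₁=1.966, θ₂=-0.063, ω₂=-5.175
apply F[16]=+20.000 → step 17: x=-0.187, v=2.591, θ₁=0.997, ω₁=1.773, θ₂=-0.174, ω₂=-5.865
apply F[17]=+20.000 → step 18: x=-0.130, v=3.073, θ₁=1.030, ω₁=1.502, θ₂=-0.298, ω₂=-6.595
apply F[18]=+20.000 → step 19: x=-0.064, v=3.536, θ₁=1.057, ω₁=1.135, θ₂=-0.438, ω₂=-7.389
apply F[19]=+20.000 → step 20: x=0.011, v=3.964, θ₁=1.075, ω₁=0.655, θ₂=-0.594, ω₂=-8.272
apply F[20]=+20.000 → step 21: x=0.094, v=4.335, θ₁=1.082, ω₁=0.041, θ₂=-0.770, ω₂=-9.279
apply F[21]=+20.000 → step 22: x=0.184, v=4.616, θ₁=1.076, ω₁=-0.721, θ₂=-0.967, ω₂=-10.444
apply F[22]=+20.000 → step 23: x=0.278, v=4.765, θ₁=1.052, ω₁=-1.628, θ₂=-1.189, ω₂=-11.796
Max |angle| over trajectory = 1.189 rad; bound = 0.586 → exceeded.

Answer: no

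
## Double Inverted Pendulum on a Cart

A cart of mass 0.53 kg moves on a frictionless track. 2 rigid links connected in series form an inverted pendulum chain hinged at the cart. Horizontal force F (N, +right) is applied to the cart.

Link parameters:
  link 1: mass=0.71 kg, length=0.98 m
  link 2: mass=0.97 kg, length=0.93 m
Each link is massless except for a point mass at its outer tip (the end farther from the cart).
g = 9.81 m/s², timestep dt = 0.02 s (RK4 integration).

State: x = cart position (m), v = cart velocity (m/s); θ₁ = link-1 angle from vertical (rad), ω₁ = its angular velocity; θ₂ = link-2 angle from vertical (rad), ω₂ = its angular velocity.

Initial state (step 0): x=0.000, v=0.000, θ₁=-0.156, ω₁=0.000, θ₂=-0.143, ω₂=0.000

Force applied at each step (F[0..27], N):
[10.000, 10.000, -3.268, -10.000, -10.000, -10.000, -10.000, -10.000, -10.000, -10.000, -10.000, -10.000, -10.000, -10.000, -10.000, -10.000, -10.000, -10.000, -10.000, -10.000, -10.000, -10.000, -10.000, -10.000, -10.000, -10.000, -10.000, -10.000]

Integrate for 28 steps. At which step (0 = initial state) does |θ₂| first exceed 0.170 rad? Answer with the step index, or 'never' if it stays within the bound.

Answer: 23

Derivation:
apply F[0]=+10.000 → step 1: x=0.004, v=0.439, θ₁=-0.161, ω₁=-0.476, θ₂=-0.143, ω₂=0.005
apply F[1]=+10.000 → step 2: x=0.018, v=0.874, θ₁=-0.175, ω₁=-0.951, θ₂=-0.143, ω₂=0.011
apply F[2]=-3.268 → step 3: x=0.035, v=0.854, θ₁=-0.194, ω₁=-0.979, θ₂=-0.142, ω₂=0.030
apply F[3]=-10.000 → step 4: x=0.050, v=0.620, θ₁=-0.212, ω₁=-0.804, θ₂=-0.141, ω₂=0.065
apply F[4]=-10.000 → step 5: x=0.060, v=0.399, θ₁=-0.227, ω₁=-0.653, θ₂=-0.140, ω₂=0.111
apply F[5]=-10.000 → step 6: x=0.066, v=0.190, θ₁=-0.238, ω₁=-0.521, θ₂=-0.137, ω₂=0.166
apply F[6]=-10.000 → step 7: x=0.067, v=-0.012, θ₁=-0.248, ω₁=-0.404, θ₂=-0.133, ω₂=0.229
apply F[7]=-10.000 → step 8: x=0.065, v=-0.207, θ₁=-0.255, ω₁=-0.299, θ₂=-0.128, ω₂=0.300
apply F[8]=-10.000 → step 9: x=0.059, v=-0.399, θ₁=-0.260, ω₁=-0.203, θ₂=-0.121, ω₂=0.377
apply F[9]=-10.000 → step 10: x=0.049, v=-0.588, θ₁=-0.263, ω₁=-0.113, θ₂=-0.113, ω₂=0.461
apply F[10]=-10.000 → step 11: x=0.036, v=-0.777, θ₁=-0.264, ω₁=-0.027, θ₂=-0.103, ω₂=0.551
apply F[11]=-10.000 → step 12: x=0.018, v=-0.967, θ₁=-0.264, ω₁=0.056, θ₂=-0.091, ω₂=0.647
apply F[12]=-10.000 → step 13: x=-0.003, v=-1.159, θ₁=-0.262, ω₁=0.140, θ₂=-0.077, ω₂=0.749
apply F[13]=-10.000 → step 14: x=-0.028, v=-1.356, θ₁=-0.258, ω₁=0.226, θ₂=-0.061, ω₂=0.857
apply F[14]=-10.000 → step 15: x=-0.057, v=-1.558, θ₁=-0.253, ω₁=0.316, θ₂=-0.042, ω₂=0.969
apply F[15]=-10.000 → step 16: x=-0.091, v=-1.768, θ₁=-0.245, ω₁=0.414, θ₂=-0.022, ω₂=1.087
apply F[16]=-10.000 → step 17: x=-0.128, v=-1.986, θ₁=-0.236, ω₁=0.521, θ₂=0.001, ω₂=1.209
apply F[17]=-10.000 → step 18: x=-0.170, v=-2.216, θ₁=-0.225, ω₁=0.641, θ₂=0.027, ω₂=1.334
apply F[18]=-10.000 → step 19: x=-0.217, v=-2.459, θ₁=-0.210, ω₁=0.778, θ₂=0.055, ω₂=1.461
apply F[19]=-10.000 → step 20: x=-0.269, v=-2.717, θ₁=-0.193, ω₁=0.935, θ₂=0.085, ω₂=1.589
apply F[20]=-10.000 → step 21: x=-0.326, v=-2.993, θ₁=-0.173, ω₁=1.118, θ₂=0.118, ω₂=1.715
apply F[21]=-10.000 → step 22: x=-0.388, v=-3.289, θ₁=-0.148, ω₁=1.331, θ₂=0.154, ω₂=1.834
apply F[22]=-10.000 → step 23: x=-0.457, v=-3.606, θ₁=-0.119, ω₁=1.581, θ₂=0.191, ω₂=1.942
apply F[23]=-10.000 → step 24: x=-0.533, v=-3.945, θ₁=-0.085, ω₁=1.870, θ₂=0.231, ω₂=2.034
apply F[24]=-10.000 → step 25: x=-0.615, v=-4.305, θ₁=-0.044, ω₁=2.204, θ₂=0.273, ω₂=2.099
apply F[25]=-10.000 → step 26: x=-0.705, v=-4.679, θ₁=0.004, ω₁=2.580, θ₂=0.315, ω₂=2.132
apply F[26]=-10.000 → step 27: x=-0.803, v=-5.055, θ₁=0.059, ω₁=2.989, θ₂=0.358, ω₂=2.122
apply F[27]=-10.000 → step 28: x=-0.907, v=-5.409, θ₁=0.123, ω₁=3.409, θ₂=0.400, ω₂=2.069
|θ₂| = 0.191 > 0.170 first at step 23.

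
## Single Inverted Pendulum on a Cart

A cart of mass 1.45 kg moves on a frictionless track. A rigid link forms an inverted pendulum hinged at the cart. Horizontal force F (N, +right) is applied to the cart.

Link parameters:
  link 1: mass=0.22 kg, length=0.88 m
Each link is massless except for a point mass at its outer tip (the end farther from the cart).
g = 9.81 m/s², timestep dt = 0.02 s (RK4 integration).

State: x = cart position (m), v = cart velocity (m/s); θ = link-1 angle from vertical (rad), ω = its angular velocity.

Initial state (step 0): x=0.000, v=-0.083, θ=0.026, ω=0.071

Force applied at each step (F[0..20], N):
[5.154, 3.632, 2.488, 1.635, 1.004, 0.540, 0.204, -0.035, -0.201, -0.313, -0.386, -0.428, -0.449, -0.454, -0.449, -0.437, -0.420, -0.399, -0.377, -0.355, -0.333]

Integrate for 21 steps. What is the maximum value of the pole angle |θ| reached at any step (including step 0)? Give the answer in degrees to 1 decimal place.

Answer: 1.5°

Derivation:
apply F[0]=+5.154 → step 1: x=-0.001, v=-0.013, θ=0.027, ω=-0.003
apply F[1]=+3.632 → step 2: x=-0.001, v=0.037, θ=0.026, ω=-0.053
apply F[2]=+2.488 → step 3: x=0.000, v=0.070, θ=0.025, ω=-0.085
apply F[3]=+1.635 → step 4: x=0.002, v=0.092, θ=0.023, ω=-0.105
apply F[4]=+1.004 → step 5: x=0.004, v=0.105, θ=0.021, ω=-0.115
apply F[5]=+0.540 → step 6: x=0.006, v=0.112, θ=0.018, ω=-0.119
apply F[6]=+0.204 → step 7: x=0.008, v=0.114, θ=0.016, ω=-0.117
apply F[7]=-0.035 → step 8: x=0.011, v=0.113, θ=0.014, ω=-0.113
apply F[8]=-0.201 → step 9: x=0.013, v=0.110, θ=0.011, ω=-0.107
apply F[9]=-0.313 → step 10: x=0.015, v=0.106, θ=0.009, ω=-0.099
apply F[10]=-0.386 → step 11: x=0.017, v=0.100, θ=0.007, ω=-0.091
apply F[11]=-0.428 → step 12: x=0.019, v=0.094, θ=0.006, ω=-0.083
apply F[12]=-0.449 → step 13: x=0.021, v=0.088, θ=0.004, ω=-0.074
apply F[13]=-0.454 → step 14: x=0.023, v=0.081, θ=0.003, ω=-0.066
apply F[14]=-0.449 → step 15: x=0.024, v=0.075, θ=0.002, ω=-0.059
apply F[15]=-0.437 → step 16: x=0.026, v=0.069, θ=0.000, ω=-0.052
apply F[16]=-0.420 → step 17: x=0.027, v=0.063, θ=-0.001, ω=-0.045
apply F[17]=-0.399 → step 18: x=0.028, v=0.058, θ=-0.001, ω=-0.039
apply F[18]=-0.377 → step 19: x=0.029, v=0.053, θ=-0.002, ω=-0.033
apply F[19]=-0.355 → step 20: x=0.030, v=0.048, θ=-0.003, ω=-0.029
apply F[20]=-0.333 → step 21: x=0.031, v=0.043, θ=-0.003, ω=-0.024
Max |angle| over trajectory = 0.027 rad = 1.5°.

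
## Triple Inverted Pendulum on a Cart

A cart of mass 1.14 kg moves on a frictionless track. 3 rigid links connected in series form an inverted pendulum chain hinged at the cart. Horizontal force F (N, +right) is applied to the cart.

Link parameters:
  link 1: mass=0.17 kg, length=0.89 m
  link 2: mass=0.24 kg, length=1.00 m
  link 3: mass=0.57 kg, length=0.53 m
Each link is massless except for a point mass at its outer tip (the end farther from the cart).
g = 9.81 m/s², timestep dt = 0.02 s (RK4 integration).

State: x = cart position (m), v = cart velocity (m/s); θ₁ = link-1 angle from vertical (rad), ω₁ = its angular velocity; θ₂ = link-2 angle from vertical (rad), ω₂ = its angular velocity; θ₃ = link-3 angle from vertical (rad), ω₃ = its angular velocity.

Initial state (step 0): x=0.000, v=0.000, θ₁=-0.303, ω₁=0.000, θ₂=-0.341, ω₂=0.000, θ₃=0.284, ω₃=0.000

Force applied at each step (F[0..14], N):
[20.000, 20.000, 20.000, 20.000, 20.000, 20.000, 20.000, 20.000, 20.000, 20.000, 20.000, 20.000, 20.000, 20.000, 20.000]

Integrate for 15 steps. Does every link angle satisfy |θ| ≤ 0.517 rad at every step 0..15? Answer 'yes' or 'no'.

apply F[0]=+20.000 → step 1: x=0.004, v=0.363, θ₁=-0.307, ω₁=-0.447, θ₂=-0.342, ω₂=-0.058, θ₃=0.286, ω₃=0.158
apply F[1]=+20.000 → step 2: x=0.015, v=0.725, θ₁=-0.321, ω₁=-0.896, θ₂=-0.343, ω₂=-0.106, θ₃=0.290, ω₃=0.293
apply F[2]=+20.000 → step 3: x=0.033, v=1.084, θ₁=-0.343, ω₁=-1.347, θ₂=-0.346, ω₂=-0.135, θ₃=0.297, ω₃=0.386
apply F[3]=+20.000 → step 4: x=0.058, v=1.437, θ₁=-0.375, ω₁=-1.797, θ₂=-0.348, ω₂=-0.143, θ₃=0.305, ω₃=0.415
apply F[4]=+20.000 → step 5: x=0.090, v=1.783, θ₁=-0.415, ω₁=-2.237, θ₂=-0.351, ω₂=-0.131, θ₃=0.313, ω₃=0.363
apply F[5]=+20.000 → step 6: x=0.129, v=2.118, θ₁=-0.464, ω₁=-2.654, θ₂=-0.354, ω₂=-0.110, θ₃=0.319, ω₃=0.217
apply F[6]=+20.000 → step 7: x=0.175, v=2.440, θ₁=-0.521, ω₁=-3.031, θ₂=-0.356, ω₂=-0.096, θ₃=0.321, ω₃=-0.025
apply F[7]=+20.000 → step 8: x=0.227, v=2.747, θ₁=-0.585, ω₁=-3.355, θ₂=-0.358, ω₂=-0.110, θ₃=0.317, ω₃=-0.352
apply F[8]=+20.000 → step 9: x=0.285, v=3.039, θ₁=-0.655, ω₁=-3.614, θ₂=-0.360, ω₂=-0.171, θ₃=0.307, ω₃=-0.743
apply F[9]=+20.000 → step 10: x=0.348, v=3.317, θ₁=-0.729, ω₁=-3.804, θ₂=-0.365, ω₂=-0.288, θ₃=0.288, ω₃=-1.172
apply F[10]=+20.000 → step 11: x=0.417, v=3.583, θ₁=-0.807, ω₁=-3.929, θ₂=-0.372, ω₂=-0.466, θ₃=0.260, ω₃=-1.617
apply F[11]=+20.000 → step 12: x=0.491, v=3.839, θ₁=-0.886, ω₁=-3.995, θ₂=-0.384, ω₂=-0.701, θ₃=0.223, ω₃=-2.060
apply F[12]=+20.000 → step 13: x=0.571, v=4.087, θ₁=-0.966, ω₁=-4.008, θ₂=-0.401, ω₂=-0.985, θ₃=0.177, ω₃=-2.492
apply F[13]=+20.000 → step 14: x=0.655, v=4.328, θ₁=-1.046, ω₁=-3.971, θ₂=-0.424, ω₂=-1.311, θ₃=0.123, ω₃=-2.909
apply F[14]=+20.000 → step 15: x=0.744, v=4.564, θ₁=-1.124, ω₁=-3.884, θ₂=-0.453, ω₂=-1.668, θ₃=0.061, ω₃=-3.314
Max |angle| over trajectory = 1.124 rad; bound = 0.517 → exceeded.

Answer: no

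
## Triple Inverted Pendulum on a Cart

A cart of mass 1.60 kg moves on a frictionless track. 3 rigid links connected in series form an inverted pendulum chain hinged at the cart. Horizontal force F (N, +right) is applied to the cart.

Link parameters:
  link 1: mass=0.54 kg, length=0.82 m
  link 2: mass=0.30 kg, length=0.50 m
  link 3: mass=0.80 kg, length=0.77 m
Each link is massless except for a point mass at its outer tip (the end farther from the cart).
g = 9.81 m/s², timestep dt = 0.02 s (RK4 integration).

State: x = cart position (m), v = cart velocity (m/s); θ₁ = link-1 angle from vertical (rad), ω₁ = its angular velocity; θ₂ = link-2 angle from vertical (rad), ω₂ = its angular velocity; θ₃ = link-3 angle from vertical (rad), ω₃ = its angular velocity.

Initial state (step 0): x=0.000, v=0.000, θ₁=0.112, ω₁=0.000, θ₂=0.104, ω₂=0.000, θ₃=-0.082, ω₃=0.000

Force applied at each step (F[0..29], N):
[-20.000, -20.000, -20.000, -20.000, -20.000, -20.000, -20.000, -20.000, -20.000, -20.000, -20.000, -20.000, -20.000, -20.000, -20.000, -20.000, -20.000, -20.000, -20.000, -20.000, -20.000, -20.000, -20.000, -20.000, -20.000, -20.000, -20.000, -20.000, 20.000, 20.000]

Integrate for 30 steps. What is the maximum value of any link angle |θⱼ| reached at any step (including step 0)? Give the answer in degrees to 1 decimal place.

apply F[0]=-20.000 → step 1: x=-0.003, v=-0.268, θ₁=0.116, ω₁=0.355, θ₂=0.105, ω₂=0.138, θ₃=-0.083, ω₃=-0.133
apply F[1]=-20.000 → step 2: x=-0.011, v=-0.536, θ₁=0.126, ω₁=0.713, θ₂=0.109, ω₂=0.269, θ₃=-0.087, ω₃=-0.263
apply F[2]=-20.000 → step 3: x=-0.024, v=-0.804, θ₁=0.144, ω₁=1.076, θ₂=0.116, ω₂=0.386, θ₃=-0.094, ω₃=-0.386
apply F[3]=-20.000 → step 4: x=-0.043, v=-1.073, θ₁=0.169, ω₁=1.446, θ₂=0.125, ω₂=0.482, θ₃=-0.103, ω₃=-0.497
apply F[4]=-20.000 → step 5: x=-0.067, v=-1.339, θ₁=0.202, ω₁=1.820, θ₂=0.135, ω₂=0.551, θ₃=-0.114, ω₃=-0.588
apply F[5]=-20.000 → step 6: x=-0.096, v=-1.601, θ₁=0.242, ω₁=2.195, θ₂=0.147, ω₂=0.588, θ₃=-0.126, ω₃=-0.650
apply F[6]=-20.000 → step 7: x=-0.131, v=-1.857, θ₁=0.290, ω₁=2.563, θ₂=0.158, ω₂=0.596, θ₃=-0.139, ω₃=-0.672
apply F[7]=-20.000 → step 8: x=-0.171, v=-2.102, θ₁=0.345, ω₁=2.915, θ₂=0.170, ω₂=0.582, θ₃=-0.153, ω₃=-0.648
apply F[8]=-20.000 → step 9: x=-0.215, v=-2.333, θ₁=0.406, ω₁=3.242, θ₂=0.182, ω₂=0.562, θ₃=-0.165, ω₃=-0.575
apply F[9]=-20.000 → step 10: x=-0.264, v=-2.548, θ₁=0.474, ω₁=3.536, θ₂=0.193, ω₂=0.557, θ₃=-0.175, ω₃=-0.455
apply F[10]=-20.000 → step 11: x=-0.317, v=-2.744, θ₁=0.547, ω₁=3.791, θ₂=0.204, ω₂=0.586, θ₃=-0.183, ω₃=-0.293
apply F[11]=-20.000 → step 12: x=-0.374, v=-2.923, θ₁=0.625, ω₁=4.009, θ₂=0.217, ω₂=0.669, θ₃=-0.187, ω₃=-0.100
apply F[12]=-20.000 → step 13: x=-0.434, v=-3.083, θ₁=0.707, ω₁=4.189, θ₂=0.231, ω₂=0.815, θ₃=-0.187, ω₃=0.117
apply F[13]=-20.000 → step 14: x=-0.497, v=-3.226, θ₁=0.793, ω₁=4.337, θ₂=0.250, ω₂=1.029, θ₃=-0.182, ω₃=0.349
apply F[14]=-20.000 → step 15: x=-0.563, v=-3.354, θ₁=0.881, ω₁=4.456, θ₂=0.273, ω₂=1.310, θ₃=-0.173, ω₃=0.593
apply F[15]=-20.000 → step 16: x=-0.631, v=-3.468, θ₁=0.971, ω₁=4.550, θ₂=0.303, ω₂=1.651, θ₃=-0.158, ω₃=0.847
apply F[16]=-20.000 → step 17: x=-0.701, v=-3.569, θ₁=1.063, ω₁=4.621, θ₂=0.339, ω₂=2.043, θ₃=-0.139, ω₃=1.113
apply F[17]=-20.000 → step 18: x=-0.773, v=-3.657, θ₁=1.155, ω₁=4.669, θ₂=0.385, ω₂=2.474, θ₃=-0.114, ω₃=1.396
apply F[18]=-20.000 → step 19: x=-0.847, v=-3.734, θ₁=1.249, ω₁=4.694, θ₂=0.439, ω₂=2.931, θ₃=-0.083, ω₃=1.701
apply F[19]=-20.000 → step 20: x=-0.923, v=-3.801, θ₁=1.343, ω₁=4.694, θ₂=0.502, ω₂=3.397, θ₃=-0.045, ω₃=2.036
apply F[20]=-20.000 → step 21: x=-0.999, v=-3.859, θ₁=1.437, ω₁=4.666, θ₂=0.574, ω₂=3.856, θ₃=-0.001, ω₃=2.410
apply F[21]=-20.000 → step 22: x=-1.077, v=-3.909, θ₁=1.530, ω₁=4.608, θ₂=0.656, ω₂=4.287, θ₃=0.051, ω₃=2.832
apply F[22]=-20.000 → step 23: x=-1.156, v=-3.953, θ₁=1.621, ω₁=4.518, θ₂=0.746, ω₂=4.669, θ₃=0.113, ω₃=3.308
apply F[23]=-20.000 → step 24: x=-1.235, v=-3.992, θ₁=1.710, ω₁=4.394, θ₂=0.842, ω₂=4.978, θ₃=0.184, ω₃=3.847
apply F[24]=-20.000 → step 25: x=-1.315, v=-4.027, θ₁=1.796, ω₁=4.235, θ₂=0.944, ω₂=5.190, θ₃=0.267, ω₃=4.452
apply F[25]=-20.000 → step 26: x=-1.396, v=-4.059, θ₁=1.879, ω₁=4.040, θ₂=1.049, ω₂=5.278, θ₃=0.363, ω₃=5.127
apply F[26]=-20.000 → step 27: x=-1.478, v=-4.089, θ₁=1.958, ω₁=3.805, θ₂=1.154, ω₂=5.215, θ₃=0.473, ω₃=5.870
apply F[27]=-20.000 → step 28: x=-1.560, v=-4.118, θ₁=2.031, ω₁=3.526, θ₂=1.256, ω₂=4.978, θ₃=0.598, ω₃=6.681
apply F[28]=+20.000 → step 29: x=-1.639, v=-3.772, θ₁=2.102, ω₁=3.555, θ₂=1.348, ω₂=4.205, θ₃=0.738, ω₃=7.311
apply F[29]=+20.000 → step 30: x=-1.711, v=-3.411, θ₁=2.173, ω₁=3.559, θ₂=1.424, ω₂=3.406, θ₃=0.891, ω₃=7.974
Max |angle| over trajectory = 2.173 rad = 124.5°.

Answer: 124.5°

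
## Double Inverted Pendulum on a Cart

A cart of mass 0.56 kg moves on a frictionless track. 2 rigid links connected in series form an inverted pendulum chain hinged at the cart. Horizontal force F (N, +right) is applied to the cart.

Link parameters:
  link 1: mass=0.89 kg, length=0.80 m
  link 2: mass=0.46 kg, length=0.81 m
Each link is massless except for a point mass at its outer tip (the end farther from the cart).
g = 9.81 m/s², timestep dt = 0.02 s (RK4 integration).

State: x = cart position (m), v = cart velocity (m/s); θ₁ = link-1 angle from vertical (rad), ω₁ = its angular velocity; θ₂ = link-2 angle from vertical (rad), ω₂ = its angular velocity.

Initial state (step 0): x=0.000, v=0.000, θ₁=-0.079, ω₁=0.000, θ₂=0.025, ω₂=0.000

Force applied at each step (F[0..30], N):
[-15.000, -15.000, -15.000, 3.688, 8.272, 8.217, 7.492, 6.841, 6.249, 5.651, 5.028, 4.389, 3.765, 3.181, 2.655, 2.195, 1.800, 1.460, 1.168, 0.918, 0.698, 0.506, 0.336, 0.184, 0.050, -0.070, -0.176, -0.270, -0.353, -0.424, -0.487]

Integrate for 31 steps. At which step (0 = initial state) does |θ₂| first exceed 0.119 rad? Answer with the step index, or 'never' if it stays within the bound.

apply F[0]=-15.000 → step 1: x=-0.005, v=-0.493, θ₁=-0.073, ω₁=0.580, θ₂=0.025, ω₂=0.044
apply F[1]=-15.000 → step 2: x=-0.020, v=-0.995, θ₁=-0.056, ω₁=1.177, θ₂=0.027, ω₂=0.081
apply F[2]=-15.000 → step 3: x=-0.045, v=-1.512, θ₁=-0.026, ω₁=1.805, θ₂=0.029, ω₂=0.105
apply F[3]=+3.688 → step 4: x=-0.074, v=-1.377, θ₁=0.008, ω₁=1.631, θ₂=0.031, ω₂=0.115
apply F[4]=+8.272 → step 5: x=-0.098, v=-1.092, θ₁=0.037, ω₁=1.279, θ₂=0.033, ω₂=0.118
apply F[5]=+8.217 → step 6: x=-0.117, v=-0.821, θ₁=0.060, ω₁=0.954, θ₂=0.035, ω₂=0.112
apply F[6]=+7.492 → step 7: x=-0.131, v=-0.586, θ₁=0.076, ω₁=0.683, θ₂=0.038, ω₂=0.100
apply F[7]=+6.841 → step 8: x=-0.141, v=-0.383, θ₁=0.087, ω₁=0.455, θ₂=0.039, ω₂=0.083
apply F[8]=+6.249 → step 9: x=-0.147, v=-0.205, θ₁=0.095, ω₁=0.264, θ₂=0.041, ω₂=0.063
apply F[9]=+5.651 → step 10: x=-0.150, v=-0.052, θ₁=0.098, ω₁=0.105, θ₂=0.042, ω₂=0.042
apply F[10]=+5.028 → step 11: x=-0.149, v=0.078, θ₁=0.099, ω₁=-0.025, θ₂=0.043, ω₂=0.020
apply F[11]=+4.389 → step 12: x=-0.147, v=0.186, θ₁=0.098, ω₁=-0.128, θ₂=0.043, ω₂=-0.002
apply F[12]=+3.765 → step 13: x=-0.142, v=0.273, θ₁=0.094, ω₁=-0.207, θ₂=0.043, ω₂=-0.022
apply F[13]=+3.181 → step 14: x=-0.136, v=0.343, θ₁=0.090, ω₁=-0.264, θ₂=0.042, ω₂=-0.041
apply F[14]=+2.655 → step 15: x=-0.129, v=0.396, θ₁=0.084, ω₁=-0.303, θ₂=0.041, ω₂=-0.058
apply F[15]=+2.195 → step 16: x=-0.120, v=0.436, θ₁=0.078, ω₁=-0.328, θ₂=0.040, ω₂=-0.072
apply F[16]=+1.800 → step 17: x=-0.111, v=0.465, θ₁=0.071, ω₁=-0.342, θ₂=0.038, ω₂=-0.085
apply F[17]=+1.460 → step 18: x=-0.102, v=0.486, θ₁=0.064, ω₁=-0.347, θ₂=0.036, ω₂=-0.097
apply F[18]=+1.168 → step 19: x=-0.092, v=0.499, θ₁=0.057, ω₁=-0.345, θ₂=0.034, ω₂=-0.106
apply F[19]=+0.918 → step 20: x=-0.082, v=0.507, θ₁=0.050, ω₁=-0.339, θ₂=0.032, ω₂=-0.113
apply F[20]=+0.698 → step 21: x=-0.072, v=0.509, θ₁=0.044, ω₁=-0.329, θ₂=0.030, ω₂=-0.119
apply F[21]=+0.506 → step 22: x=-0.062, v=0.509, θ₁=0.037, ω₁=-0.317, θ₂=0.027, ω₂=-0.123
apply F[22]=+0.336 → step 23: x=-0.051, v=0.505, θ₁=0.031, ω₁=-0.303, θ₂=0.025, ω₂=-0.126
apply F[23]=+0.184 → step 24: x=-0.041, v=0.498, θ₁=0.025, ω₁=-0.287, θ₂=0.022, ω₂=-0.128
apply F[24]=+0.050 → step 25: x=-0.032, v=0.490, θ₁=0.020, ω₁=-0.271, θ₂=0.020, ω₂=-0.129
apply F[25]=-0.070 → step 26: x=-0.022, v=0.479, θ₁=0.014, ω₁=-0.254, θ₂=0.017, ω₂=-0.128
apply F[26]=-0.176 → step 27: x=-0.012, v=0.467, θ₁=0.009, ω₁=-0.236, θ₂=0.014, ω₂=-0.127
apply F[27]=-0.270 → step 28: x=-0.003, v=0.454, θ₁=0.005, ω₁=-0.219, θ₂=0.012, ω₂=-0.124
apply F[28]=-0.353 → step 29: x=0.006, v=0.440, θ₁=0.001, ω₁=-0.202, θ₂=0.010, ω₂=-0.121
apply F[29]=-0.424 → step 30: x=0.014, v=0.426, θ₁=-0.003, ω₁=-0.186, θ₂=0.007, ω₂=-0.118
apply F[30]=-0.487 → step 31: x=0.023, v=0.411, θ₁=-0.007, ω₁=-0.170, θ₂=0.005, ω₂=-0.114
max |θ₂| = 0.043 ≤ 0.119 over all 32 states.

Answer: never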